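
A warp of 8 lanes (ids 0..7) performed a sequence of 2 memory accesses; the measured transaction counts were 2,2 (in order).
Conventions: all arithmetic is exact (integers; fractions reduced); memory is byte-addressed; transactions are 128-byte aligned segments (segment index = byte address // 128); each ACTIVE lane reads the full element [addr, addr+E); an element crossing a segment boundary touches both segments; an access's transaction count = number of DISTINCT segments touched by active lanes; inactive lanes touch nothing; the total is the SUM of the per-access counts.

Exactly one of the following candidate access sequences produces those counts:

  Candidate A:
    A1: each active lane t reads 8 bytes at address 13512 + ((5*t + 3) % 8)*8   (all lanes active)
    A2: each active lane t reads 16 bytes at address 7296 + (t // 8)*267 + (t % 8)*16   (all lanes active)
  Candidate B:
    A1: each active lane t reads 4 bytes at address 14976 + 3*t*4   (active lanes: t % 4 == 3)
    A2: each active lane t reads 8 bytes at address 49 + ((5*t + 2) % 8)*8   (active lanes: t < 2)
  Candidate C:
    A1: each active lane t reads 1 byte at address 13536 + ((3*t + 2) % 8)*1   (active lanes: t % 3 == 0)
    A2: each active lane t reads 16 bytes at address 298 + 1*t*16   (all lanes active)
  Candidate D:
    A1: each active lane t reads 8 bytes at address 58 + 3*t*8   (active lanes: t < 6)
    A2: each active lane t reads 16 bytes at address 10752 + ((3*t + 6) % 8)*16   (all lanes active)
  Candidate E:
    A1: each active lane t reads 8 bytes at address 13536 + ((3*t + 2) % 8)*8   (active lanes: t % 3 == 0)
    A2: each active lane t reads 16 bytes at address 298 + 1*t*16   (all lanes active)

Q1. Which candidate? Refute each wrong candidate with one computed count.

A: A2 gives 1 transaction, not 2
B: A1 gives 1 transaction, not 2
C: A1 gives 1 transaction, not 2
D: A2 gives 1 transaction, not 2
E: all counts match (2,2)

Answer: E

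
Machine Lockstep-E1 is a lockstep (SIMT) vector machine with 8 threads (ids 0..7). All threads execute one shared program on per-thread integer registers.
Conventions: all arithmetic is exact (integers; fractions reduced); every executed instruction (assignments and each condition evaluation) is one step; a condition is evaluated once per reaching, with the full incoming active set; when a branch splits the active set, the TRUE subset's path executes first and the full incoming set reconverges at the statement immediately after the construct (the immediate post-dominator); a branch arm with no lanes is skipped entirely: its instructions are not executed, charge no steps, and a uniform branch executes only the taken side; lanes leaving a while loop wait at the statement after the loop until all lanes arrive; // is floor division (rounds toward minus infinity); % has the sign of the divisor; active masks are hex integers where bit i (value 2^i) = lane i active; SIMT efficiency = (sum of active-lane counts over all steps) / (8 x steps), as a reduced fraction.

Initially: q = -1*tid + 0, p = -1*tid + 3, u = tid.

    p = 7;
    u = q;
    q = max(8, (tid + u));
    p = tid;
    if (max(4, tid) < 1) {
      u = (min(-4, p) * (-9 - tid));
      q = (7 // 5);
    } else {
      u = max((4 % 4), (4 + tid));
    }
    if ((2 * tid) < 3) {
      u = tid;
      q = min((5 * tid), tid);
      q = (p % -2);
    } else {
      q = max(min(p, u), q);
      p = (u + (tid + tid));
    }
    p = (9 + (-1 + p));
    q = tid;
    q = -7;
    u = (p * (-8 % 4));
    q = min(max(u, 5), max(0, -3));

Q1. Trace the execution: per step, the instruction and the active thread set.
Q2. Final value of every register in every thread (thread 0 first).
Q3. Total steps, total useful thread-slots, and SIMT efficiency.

step 0: p <- 7                       0xff
step 1: u <- q                       0xff
step 2: q <- max(8, (tid + u))       0xff
step 3: p <- tid                     0xff
step 4: eval (max(4, tid) < 1)       0xff
step 5: u <- max((4 % 4), (4 + tid)) 0xff
step 6: eval ((2 * tid) < 3)         0xff
step 7: u <- tid                     0x03
step 8: q <- min((5 * tid), tid)     0x03
step 9: q <- (p % -2)                0x03
step 10: q <- max(min(p, u), q)       0xfc
step 11: p <- (u + (tid + tid))       0xfc
step 12: p <- (9 + (-1 + p))          0xff
step 13: q <- tid                     0xff
step 14: q <- -7                      0xff
step 15: u <- (p * (-8 % 4))          0xff
step 16: q <- min(max(u, 5), max(0, -3)) 0xff

Answer: 17 steps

q: 0,0,0,0,0,0,0,0
p: 8,9,18,21,24,27,30,33
u: 0,0,0,0,0,0,0,0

steps = 17; useful = 114; efficiency = 114/136 = 57/68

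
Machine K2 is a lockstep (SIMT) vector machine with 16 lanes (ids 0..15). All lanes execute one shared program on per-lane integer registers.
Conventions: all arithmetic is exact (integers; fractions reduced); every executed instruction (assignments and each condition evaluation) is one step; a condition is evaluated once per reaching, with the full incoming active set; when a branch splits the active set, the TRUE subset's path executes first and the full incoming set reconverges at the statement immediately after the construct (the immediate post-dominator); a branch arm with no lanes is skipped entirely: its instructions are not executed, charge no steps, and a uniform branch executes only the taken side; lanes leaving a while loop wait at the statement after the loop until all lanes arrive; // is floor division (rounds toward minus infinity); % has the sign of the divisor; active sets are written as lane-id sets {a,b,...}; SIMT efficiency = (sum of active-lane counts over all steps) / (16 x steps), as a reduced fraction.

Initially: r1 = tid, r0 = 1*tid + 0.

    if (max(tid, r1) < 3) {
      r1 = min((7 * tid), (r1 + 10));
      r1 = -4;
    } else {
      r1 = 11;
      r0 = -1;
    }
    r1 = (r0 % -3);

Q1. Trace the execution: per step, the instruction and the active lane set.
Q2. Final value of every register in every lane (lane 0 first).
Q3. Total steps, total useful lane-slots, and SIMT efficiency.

step 0: eval (max(tid, r1) < 3)      {0,1,2,3,4,5,6,7,8,9,10,11,12,13,14,15}
step 1: r1 <- min((7 * tid), (r1 + 10)) {0,1,2}
step 2: r1 <- -4                     {0,1,2}
step 3: r1 <- 11                     {3,4,5,6,7,8,9,10,11,12,13,14,15}
step 4: r0 <- -1                     {3,4,5,6,7,8,9,10,11,12,13,14,15}
step 5: r1 <- (r0 % -3)              {0,1,2,3,4,5,6,7,8,9,10,11,12,13,14,15}

Answer: 6 steps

r1: 0,-2,-1,-1,-1,-1,-1,-1,-1,-1,-1,-1,-1,-1,-1,-1
r0: 0,1,2,-1,-1,-1,-1,-1,-1,-1,-1,-1,-1,-1,-1,-1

steps = 6; useful = 64; efficiency = 64/96 = 2/3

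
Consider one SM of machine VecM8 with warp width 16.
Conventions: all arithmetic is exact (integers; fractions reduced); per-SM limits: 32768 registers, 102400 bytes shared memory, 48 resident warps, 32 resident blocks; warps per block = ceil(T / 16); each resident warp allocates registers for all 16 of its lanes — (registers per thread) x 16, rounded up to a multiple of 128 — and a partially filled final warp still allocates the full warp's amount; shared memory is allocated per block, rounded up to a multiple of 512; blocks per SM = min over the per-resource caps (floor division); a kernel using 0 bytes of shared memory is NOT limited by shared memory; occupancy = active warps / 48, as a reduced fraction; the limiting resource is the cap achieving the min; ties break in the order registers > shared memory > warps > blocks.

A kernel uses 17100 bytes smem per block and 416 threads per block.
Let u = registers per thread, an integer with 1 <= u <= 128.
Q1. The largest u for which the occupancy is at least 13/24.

Answer: u = 72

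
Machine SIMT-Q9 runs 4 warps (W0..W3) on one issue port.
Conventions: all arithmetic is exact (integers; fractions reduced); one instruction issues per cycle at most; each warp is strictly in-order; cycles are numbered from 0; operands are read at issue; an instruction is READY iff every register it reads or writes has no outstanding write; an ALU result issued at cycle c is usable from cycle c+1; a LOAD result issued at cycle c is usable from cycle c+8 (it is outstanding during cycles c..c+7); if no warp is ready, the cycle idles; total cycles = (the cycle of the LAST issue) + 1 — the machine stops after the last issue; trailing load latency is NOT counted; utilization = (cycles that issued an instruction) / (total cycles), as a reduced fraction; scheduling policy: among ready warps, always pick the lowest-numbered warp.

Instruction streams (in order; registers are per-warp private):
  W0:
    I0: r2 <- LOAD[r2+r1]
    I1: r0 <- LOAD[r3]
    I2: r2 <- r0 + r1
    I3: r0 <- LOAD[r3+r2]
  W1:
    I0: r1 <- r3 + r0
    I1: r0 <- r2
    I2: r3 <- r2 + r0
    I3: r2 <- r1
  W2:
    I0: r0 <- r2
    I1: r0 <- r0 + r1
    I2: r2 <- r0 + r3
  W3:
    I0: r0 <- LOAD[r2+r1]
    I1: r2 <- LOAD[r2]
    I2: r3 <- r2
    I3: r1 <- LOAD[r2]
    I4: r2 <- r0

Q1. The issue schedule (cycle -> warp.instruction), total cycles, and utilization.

cycle 0: W0.I0
cycle 1: W0.I1
cycle 2: W1.I0
cycle 3: W1.I1
cycle 4: W1.I2
cycle 5: W1.I3
cycle 6: W2.I0
cycle 7: W2.I1
cycle 8: W2.I2
cycle 9: W0.I2
cycle 10: W0.I3
cycle 11: W3.I0
cycle 12: W3.I1
cycle 13: idle
cycle 14: idle
cycle 15: idle
cycle 16: idle
cycle 17: idle
cycle 18: idle
cycle 19: idle
cycle 20: W3.I2
cycle 21: W3.I3
cycle 22: W3.I4

Answer: 23 cycles, utilization 16/23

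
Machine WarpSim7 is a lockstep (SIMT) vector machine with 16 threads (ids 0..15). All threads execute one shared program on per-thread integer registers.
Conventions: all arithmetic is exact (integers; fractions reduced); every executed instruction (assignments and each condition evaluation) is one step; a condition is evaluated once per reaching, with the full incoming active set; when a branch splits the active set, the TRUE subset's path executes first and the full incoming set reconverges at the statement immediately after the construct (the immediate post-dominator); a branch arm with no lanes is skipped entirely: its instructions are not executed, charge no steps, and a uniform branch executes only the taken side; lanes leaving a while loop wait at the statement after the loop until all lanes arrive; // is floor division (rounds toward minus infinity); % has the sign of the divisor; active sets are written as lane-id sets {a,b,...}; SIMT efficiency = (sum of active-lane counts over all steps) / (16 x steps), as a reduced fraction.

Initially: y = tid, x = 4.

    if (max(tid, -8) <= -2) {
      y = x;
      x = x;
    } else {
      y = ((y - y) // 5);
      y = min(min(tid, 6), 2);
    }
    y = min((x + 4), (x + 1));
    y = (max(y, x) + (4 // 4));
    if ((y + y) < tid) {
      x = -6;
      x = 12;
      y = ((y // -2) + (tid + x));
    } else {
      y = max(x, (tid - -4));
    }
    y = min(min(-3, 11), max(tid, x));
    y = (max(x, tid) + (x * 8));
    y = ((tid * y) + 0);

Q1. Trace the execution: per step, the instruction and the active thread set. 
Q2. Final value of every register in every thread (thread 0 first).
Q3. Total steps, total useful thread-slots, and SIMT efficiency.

step 0: eval (max(tid, -8) <= -2)    {0,1,2,3,4,5,6,7,8,9,10,11,12,13,14,15}
step 1: y <- ((y - y) // 5)          {0,1,2,3,4,5,6,7,8,9,10,11,12,13,14,15}
step 2: y <- min(min(tid, 6), 2)     {0,1,2,3,4,5,6,7,8,9,10,11,12,13,14,15}
step 3: y <- min((x + 4), (x + 1))   {0,1,2,3,4,5,6,7,8,9,10,11,12,13,14,15}
step 4: y <- (max(y, x) + (4 // 4))  {0,1,2,3,4,5,6,7,8,9,10,11,12,13,14,15}
step 5: eval ((y + y) < tid)         {0,1,2,3,4,5,6,7,8,9,10,11,12,13,14,15}
step 6: x <- -6                      {13,14,15}
step 7: x <- 12                      {13,14,15}
step 8: y <- ((y // -2) + (tid + x)) {13,14,15}
step 9: y <- max(x, (tid - -4))      {0,1,2,3,4,5,6,7,8,9,10,11,12}
step 10: y <- min(min(-3, 11), max(tid, x)) {0,1,2,3,4,5,6,7,8,9,10,11,12,13,14,15}
step 11: y <- (max(x, tid) + (x * 8)) {0,1,2,3,4,5,6,7,8,9,10,11,12,13,14,15}
step 12: y <- ((tid * y) + 0)         {0,1,2,3,4,5,6,7,8,9,10,11,12,13,14,15}

Answer: 13 steps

y: 0,36,72,108,144,185,228,273,320,369,420,473,528,1417,1540,1665
x: 4,4,4,4,4,4,4,4,4,4,4,4,4,12,12,12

steps = 13; useful = 166; efficiency = 166/208 = 83/104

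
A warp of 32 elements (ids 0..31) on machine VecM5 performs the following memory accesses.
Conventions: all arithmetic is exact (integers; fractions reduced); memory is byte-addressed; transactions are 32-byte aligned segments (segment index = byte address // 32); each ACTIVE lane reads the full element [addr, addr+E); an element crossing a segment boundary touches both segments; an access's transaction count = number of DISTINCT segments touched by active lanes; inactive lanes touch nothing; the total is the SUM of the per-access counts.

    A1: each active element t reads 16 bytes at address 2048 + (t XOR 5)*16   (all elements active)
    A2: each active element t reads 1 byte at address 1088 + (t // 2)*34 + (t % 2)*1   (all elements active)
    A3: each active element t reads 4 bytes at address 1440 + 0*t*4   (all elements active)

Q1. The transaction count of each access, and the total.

A1: 16 transactions
A2: 16 transactions
A3: 1 transaction

Answer: 16,16,1; total 33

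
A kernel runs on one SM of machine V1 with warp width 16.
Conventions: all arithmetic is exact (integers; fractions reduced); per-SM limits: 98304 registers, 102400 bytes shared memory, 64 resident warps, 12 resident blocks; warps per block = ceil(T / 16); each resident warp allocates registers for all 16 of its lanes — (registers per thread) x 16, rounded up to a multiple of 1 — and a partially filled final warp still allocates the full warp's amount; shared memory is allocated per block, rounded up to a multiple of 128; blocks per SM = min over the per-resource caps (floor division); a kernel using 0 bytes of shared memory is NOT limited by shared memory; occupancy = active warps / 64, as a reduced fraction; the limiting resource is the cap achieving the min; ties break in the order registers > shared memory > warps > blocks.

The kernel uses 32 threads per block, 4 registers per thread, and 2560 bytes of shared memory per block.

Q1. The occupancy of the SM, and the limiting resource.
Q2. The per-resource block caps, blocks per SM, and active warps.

Answer: occupancy 3/8, limited by blocks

registers: 768 blocks
shared memory: 40 blocks
warps: 32 blocks
blocks: 12 blocks

Answer: 12 blocks, 24 active warps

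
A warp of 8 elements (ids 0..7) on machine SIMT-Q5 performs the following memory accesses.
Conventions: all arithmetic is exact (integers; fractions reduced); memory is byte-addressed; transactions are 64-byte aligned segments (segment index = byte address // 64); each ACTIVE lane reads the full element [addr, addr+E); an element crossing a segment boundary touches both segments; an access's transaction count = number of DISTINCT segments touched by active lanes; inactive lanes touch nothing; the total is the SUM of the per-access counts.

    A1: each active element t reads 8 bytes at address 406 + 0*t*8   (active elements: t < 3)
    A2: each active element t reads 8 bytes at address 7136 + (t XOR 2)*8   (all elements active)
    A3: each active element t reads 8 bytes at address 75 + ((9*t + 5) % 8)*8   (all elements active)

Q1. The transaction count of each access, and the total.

A1: 1 transaction
A2: 2 transactions
A3: 2 transactions

Answer: 1,2,2; total 5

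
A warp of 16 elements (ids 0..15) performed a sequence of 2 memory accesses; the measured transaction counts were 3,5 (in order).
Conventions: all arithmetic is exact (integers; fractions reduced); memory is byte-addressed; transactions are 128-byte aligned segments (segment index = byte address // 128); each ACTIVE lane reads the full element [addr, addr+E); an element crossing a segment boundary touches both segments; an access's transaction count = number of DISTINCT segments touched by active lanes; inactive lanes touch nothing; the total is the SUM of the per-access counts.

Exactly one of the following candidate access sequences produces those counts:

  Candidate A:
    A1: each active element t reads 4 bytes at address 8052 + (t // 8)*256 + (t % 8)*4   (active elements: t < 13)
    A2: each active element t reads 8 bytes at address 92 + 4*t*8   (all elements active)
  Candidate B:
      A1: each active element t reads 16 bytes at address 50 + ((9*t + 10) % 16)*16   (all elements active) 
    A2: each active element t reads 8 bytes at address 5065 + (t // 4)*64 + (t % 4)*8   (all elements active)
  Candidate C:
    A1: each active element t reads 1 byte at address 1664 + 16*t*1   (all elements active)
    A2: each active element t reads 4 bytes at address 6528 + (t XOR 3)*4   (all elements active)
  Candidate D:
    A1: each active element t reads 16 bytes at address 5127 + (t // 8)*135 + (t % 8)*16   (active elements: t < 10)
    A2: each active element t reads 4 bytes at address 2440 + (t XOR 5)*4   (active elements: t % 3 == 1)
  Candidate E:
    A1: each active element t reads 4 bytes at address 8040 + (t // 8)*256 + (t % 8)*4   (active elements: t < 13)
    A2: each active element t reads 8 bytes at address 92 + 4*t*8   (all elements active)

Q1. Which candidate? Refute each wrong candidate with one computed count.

A: A1 gives 4 transactions, not 3
B: A2 gives 3 transactions, not 5
C: A1 gives 2 transactions, not 3
D: A1 gives 2 transactions, not 3
E: all counts match (3,5)

Answer: E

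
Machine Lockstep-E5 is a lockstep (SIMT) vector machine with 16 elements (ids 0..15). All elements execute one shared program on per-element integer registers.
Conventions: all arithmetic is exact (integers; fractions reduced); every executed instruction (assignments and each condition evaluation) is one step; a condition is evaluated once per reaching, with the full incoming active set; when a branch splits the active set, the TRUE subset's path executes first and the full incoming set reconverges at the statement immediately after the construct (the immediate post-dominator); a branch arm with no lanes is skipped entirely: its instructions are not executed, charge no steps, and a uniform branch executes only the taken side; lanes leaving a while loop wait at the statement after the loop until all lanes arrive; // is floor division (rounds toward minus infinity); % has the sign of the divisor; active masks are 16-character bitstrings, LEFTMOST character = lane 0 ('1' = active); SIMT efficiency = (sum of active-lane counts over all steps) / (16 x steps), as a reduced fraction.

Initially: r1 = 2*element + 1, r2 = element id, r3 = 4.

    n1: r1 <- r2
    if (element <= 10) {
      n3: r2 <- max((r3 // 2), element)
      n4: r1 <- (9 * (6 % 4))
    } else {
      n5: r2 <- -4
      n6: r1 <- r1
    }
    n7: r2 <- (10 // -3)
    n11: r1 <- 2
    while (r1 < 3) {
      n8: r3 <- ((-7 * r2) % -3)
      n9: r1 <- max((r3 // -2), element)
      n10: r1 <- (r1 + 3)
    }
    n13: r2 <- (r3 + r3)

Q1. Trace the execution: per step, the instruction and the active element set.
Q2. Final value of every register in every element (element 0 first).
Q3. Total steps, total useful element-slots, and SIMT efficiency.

step 0: r1 <- r2                     1111111111111111
step 1: eval (element <= 10)         1111111111111111
step 2: r2 <- max((r3 // 2), element) 1111111111100000
step 3: r1 <- (9 * (6 % 4))          1111111111100000
step 4: r2 <- -4                     0000000000011111
step 5: r1 <- r1                     0000000000011111
step 6: r2 <- (10 // -3)             1111111111111111
step 7: r1 <- 2                      1111111111111111
step 8: eval (r1 < 3)                1111111111111111
step 9: r3 <- ((-7 * r2) % -3)       1111111111111111
step 10: r1 <- max((r3 // -2), element) 1111111111111111
step 11: r1 <- (r1 + 3)               1111111111111111
step 12: eval (r1 < 3)                1111111111111111
step 13: r2 <- (r3 + r3)              1111111111111111

Answer: 14 steps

r1: 4,4,5,6,7,8,9,10,11,12,13,14,15,16,17,18
r2: -4,-4,-4,-4,-4,-4,-4,-4,-4,-4,-4,-4,-4,-4,-4,-4
r3: -2,-2,-2,-2,-2,-2,-2,-2,-2,-2,-2,-2,-2,-2,-2,-2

steps = 14; useful = 192; efficiency = 192/224 = 6/7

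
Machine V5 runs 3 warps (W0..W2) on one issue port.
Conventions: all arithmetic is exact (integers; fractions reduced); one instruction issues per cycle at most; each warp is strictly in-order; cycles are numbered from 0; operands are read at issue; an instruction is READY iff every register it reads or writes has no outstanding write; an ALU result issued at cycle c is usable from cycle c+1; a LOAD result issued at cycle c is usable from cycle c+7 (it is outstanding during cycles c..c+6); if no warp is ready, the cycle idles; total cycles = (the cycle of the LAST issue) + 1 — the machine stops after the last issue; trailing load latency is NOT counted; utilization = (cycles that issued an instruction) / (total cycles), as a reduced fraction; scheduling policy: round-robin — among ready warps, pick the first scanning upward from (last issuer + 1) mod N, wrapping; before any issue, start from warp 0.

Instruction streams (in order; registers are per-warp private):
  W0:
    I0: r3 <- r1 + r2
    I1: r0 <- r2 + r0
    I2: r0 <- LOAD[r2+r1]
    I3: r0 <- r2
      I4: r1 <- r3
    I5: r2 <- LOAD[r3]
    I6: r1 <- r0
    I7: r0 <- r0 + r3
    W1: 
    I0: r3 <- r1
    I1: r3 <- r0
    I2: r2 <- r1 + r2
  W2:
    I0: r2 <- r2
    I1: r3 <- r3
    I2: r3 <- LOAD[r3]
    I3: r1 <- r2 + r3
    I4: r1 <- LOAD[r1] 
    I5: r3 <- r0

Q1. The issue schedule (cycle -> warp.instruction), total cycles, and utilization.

cycle 0: W0.I0
cycle 1: W1.I0
cycle 2: W2.I0
cycle 3: W0.I1
cycle 4: W1.I1
cycle 5: W2.I1
cycle 6: W0.I2
cycle 7: W1.I2
cycle 8: W2.I2
cycle 9: idle
cycle 10: idle
cycle 11: idle
cycle 12: idle
cycle 13: W0.I3
cycle 14: W0.I4
cycle 15: W2.I3
cycle 16: W0.I5
cycle 17: W2.I4
cycle 18: W0.I6
cycle 19: W2.I5
cycle 20: W0.I7

Answer: 21 cycles, utilization 17/21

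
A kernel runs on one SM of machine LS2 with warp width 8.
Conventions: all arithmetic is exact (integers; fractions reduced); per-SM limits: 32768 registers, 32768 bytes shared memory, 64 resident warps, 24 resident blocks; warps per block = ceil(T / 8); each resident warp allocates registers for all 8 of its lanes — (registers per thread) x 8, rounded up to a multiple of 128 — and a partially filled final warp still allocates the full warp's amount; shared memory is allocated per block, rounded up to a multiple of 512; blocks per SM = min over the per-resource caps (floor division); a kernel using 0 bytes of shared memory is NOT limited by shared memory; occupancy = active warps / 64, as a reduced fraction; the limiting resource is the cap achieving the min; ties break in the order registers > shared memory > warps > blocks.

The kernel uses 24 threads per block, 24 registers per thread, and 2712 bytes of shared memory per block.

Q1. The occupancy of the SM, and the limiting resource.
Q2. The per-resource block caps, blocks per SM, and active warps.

Answer: occupancy 15/32, limited by shared memory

registers: 42 blocks
shared memory: 10 blocks
warps: 21 blocks
blocks: 24 blocks

Answer: 10 blocks, 30 active warps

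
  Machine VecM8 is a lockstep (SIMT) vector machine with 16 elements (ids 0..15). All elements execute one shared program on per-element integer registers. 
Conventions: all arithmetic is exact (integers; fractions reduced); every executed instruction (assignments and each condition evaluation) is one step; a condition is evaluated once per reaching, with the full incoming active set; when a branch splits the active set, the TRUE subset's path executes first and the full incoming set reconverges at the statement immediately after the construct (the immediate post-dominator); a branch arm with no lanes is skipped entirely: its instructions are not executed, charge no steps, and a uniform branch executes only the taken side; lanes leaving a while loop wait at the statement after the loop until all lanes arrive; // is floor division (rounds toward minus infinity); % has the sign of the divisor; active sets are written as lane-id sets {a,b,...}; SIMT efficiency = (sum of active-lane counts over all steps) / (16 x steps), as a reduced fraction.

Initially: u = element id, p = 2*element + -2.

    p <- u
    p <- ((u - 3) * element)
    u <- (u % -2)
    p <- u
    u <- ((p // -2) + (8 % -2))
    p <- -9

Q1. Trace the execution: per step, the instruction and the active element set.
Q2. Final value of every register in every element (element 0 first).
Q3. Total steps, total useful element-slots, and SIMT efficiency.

step 0: p <- u                       {0,1,2,3,4,5,6,7,8,9,10,11,12,13,14,15}
step 1: p <- ((u - 3) * element)     {0,1,2,3,4,5,6,7,8,9,10,11,12,13,14,15}
step 2: u <- (u % -2)                {0,1,2,3,4,5,6,7,8,9,10,11,12,13,14,15}
step 3: p <- u                       {0,1,2,3,4,5,6,7,8,9,10,11,12,13,14,15}
step 4: u <- ((p // -2) + (8 % -2))  {0,1,2,3,4,5,6,7,8,9,10,11,12,13,14,15}
step 5: p <- -9                      {0,1,2,3,4,5,6,7,8,9,10,11,12,13,14,15}

Answer: 6 steps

u: 0,0,0,0,0,0,0,0,0,0,0,0,0,0,0,0
p: -9,-9,-9,-9,-9,-9,-9,-9,-9,-9,-9,-9,-9,-9,-9,-9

steps = 6; useful = 96; efficiency = 96/96 = 1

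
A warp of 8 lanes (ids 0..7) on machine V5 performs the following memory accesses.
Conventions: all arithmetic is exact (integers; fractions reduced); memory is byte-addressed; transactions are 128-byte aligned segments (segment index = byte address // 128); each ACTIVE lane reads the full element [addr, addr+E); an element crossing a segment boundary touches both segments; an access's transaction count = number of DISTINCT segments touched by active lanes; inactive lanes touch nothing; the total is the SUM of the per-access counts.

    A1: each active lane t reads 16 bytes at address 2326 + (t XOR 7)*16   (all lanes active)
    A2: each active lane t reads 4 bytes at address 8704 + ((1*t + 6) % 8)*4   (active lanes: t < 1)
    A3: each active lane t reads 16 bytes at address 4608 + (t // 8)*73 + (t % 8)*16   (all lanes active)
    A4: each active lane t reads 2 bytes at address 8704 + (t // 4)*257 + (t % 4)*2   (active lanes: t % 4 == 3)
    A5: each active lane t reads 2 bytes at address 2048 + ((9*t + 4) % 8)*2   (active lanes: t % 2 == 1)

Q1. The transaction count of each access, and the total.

A1: 2 transactions
A2: 1 transaction
A3: 1 transaction
A4: 2 transactions
A5: 1 transaction

Answer: 2,1,1,2,1; total 7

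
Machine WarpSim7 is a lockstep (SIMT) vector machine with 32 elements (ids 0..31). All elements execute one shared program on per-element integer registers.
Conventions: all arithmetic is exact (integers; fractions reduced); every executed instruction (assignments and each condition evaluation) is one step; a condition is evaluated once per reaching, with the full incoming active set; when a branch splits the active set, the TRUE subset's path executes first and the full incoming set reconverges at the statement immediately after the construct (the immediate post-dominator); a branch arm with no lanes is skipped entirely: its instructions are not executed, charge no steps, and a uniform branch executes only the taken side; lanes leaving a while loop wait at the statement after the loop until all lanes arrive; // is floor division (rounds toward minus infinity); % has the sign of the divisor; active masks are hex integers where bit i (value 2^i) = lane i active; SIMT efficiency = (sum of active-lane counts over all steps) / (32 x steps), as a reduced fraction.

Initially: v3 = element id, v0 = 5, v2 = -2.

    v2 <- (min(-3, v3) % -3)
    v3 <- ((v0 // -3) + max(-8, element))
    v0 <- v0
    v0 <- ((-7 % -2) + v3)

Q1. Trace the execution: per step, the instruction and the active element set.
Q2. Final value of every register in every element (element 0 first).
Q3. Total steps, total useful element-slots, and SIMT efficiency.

step 0: v2 <- (min(-3, v3) % -3)     0xffffffff
step 1: v3 <- ((v0 // -3) + max(-8, element)) 0xffffffff
step 2: v0 <- v0                     0xffffffff
step 3: v0 <- ((-7 % -2) + v3)       0xffffffff

Answer: 4 steps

v3: -2,-1,0,1,2,3,4,5,6,7,8,9,10,11,12,13,14,15,16,17,18,19,20,21,22,23,24,25,26,27,28,29
v0: -3,-2,-1,0,1,2,3,4,5,6,7,8,9,10,11,12,13,14,15,16,17,18,19,20,21,22,23,24,25,26,27,28
v2: 0,0,0,0,0,0,0,0,0,0,0,0,0,0,0,0,0,0,0,0,0,0,0,0,0,0,0,0,0,0,0,0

steps = 4; useful = 128; efficiency = 128/128 = 1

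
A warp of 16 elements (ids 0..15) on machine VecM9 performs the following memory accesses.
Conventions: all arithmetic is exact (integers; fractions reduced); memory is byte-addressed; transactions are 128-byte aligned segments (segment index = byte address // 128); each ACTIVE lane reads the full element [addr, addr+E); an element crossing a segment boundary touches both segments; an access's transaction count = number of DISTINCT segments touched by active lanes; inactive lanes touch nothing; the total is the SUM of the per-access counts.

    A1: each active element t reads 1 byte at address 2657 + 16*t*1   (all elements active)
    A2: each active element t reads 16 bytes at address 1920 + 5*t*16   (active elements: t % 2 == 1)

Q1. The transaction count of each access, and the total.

A1: 3 transactions
A2: 8 transactions

Answer: 3,8; total 11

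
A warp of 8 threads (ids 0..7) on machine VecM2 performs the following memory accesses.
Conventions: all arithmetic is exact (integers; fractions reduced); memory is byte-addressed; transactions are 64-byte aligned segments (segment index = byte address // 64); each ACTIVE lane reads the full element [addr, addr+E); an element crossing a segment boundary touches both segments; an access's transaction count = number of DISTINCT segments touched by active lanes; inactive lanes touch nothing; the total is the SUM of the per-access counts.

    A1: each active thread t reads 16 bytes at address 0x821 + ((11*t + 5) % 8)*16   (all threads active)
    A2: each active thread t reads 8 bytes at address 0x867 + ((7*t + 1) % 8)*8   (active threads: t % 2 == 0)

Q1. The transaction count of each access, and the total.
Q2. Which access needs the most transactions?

A1: 3 transactions
A2: 2 transactions

Answer: 3,2; total 5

Answer: A1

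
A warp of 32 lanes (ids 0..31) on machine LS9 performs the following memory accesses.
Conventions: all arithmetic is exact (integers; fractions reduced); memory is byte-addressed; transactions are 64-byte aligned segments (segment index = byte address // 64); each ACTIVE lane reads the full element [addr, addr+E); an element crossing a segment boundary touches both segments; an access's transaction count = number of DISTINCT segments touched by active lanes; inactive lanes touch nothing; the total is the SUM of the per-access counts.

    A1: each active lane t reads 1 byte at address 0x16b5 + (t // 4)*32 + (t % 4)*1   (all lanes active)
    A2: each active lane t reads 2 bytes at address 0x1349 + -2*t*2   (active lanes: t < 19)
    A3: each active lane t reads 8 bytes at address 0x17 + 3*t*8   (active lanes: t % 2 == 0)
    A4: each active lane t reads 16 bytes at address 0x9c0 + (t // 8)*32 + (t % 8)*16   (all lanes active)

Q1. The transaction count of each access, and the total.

A1: 5 transactions
A2: 2 transactions
A3: 12 transactions
A4: 4 transactions

Answer: 5,2,12,4; total 23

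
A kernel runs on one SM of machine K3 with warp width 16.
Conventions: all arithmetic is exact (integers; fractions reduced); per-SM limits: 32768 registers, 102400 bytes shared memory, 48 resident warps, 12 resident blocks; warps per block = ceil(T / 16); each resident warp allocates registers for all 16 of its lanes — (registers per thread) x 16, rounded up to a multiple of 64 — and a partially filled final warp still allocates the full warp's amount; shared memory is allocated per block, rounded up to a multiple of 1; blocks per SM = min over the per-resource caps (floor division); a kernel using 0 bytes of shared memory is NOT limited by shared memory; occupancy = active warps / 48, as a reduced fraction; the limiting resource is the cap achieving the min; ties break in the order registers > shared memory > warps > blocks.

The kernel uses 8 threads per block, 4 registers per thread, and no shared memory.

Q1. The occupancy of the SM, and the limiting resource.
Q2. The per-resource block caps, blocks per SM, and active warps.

Answer: occupancy 1/4, limited by blocks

registers: 512 blocks
shared memory: no limit (kernel uses none)
warps: 48 blocks
blocks: 12 blocks

Answer: 12 blocks, 12 active warps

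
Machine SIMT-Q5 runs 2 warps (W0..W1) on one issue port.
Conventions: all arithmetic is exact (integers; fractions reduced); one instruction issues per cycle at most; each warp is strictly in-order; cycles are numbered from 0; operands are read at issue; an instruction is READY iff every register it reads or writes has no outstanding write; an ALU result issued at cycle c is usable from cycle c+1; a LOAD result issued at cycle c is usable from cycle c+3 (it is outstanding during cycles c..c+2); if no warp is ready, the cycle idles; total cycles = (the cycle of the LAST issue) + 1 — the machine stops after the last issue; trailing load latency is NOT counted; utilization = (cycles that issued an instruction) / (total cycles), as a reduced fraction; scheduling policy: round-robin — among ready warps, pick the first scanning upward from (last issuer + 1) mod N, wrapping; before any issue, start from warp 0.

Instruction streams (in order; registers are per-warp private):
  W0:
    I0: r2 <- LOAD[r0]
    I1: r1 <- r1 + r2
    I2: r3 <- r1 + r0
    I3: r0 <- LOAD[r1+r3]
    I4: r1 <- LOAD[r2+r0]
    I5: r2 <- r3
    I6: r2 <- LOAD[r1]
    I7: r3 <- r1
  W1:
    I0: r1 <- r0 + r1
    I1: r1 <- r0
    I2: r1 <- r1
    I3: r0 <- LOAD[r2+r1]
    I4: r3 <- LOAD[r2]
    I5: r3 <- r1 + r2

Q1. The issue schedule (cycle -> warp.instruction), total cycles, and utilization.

cycle 0: W0.I0
cycle 1: W1.I0
cycle 2: W1.I1
cycle 3: W0.I1
cycle 4: W1.I2
cycle 5: W0.I2
cycle 6: W1.I3
cycle 7: W0.I3
cycle 8: W1.I4
cycle 9: idle
cycle 10: W0.I4
cycle 11: W1.I5
cycle 12: W0.I5
cycle 13: W0.I6
cycle 14: W0.I7

Answer: 15 cycles, utilization 14/15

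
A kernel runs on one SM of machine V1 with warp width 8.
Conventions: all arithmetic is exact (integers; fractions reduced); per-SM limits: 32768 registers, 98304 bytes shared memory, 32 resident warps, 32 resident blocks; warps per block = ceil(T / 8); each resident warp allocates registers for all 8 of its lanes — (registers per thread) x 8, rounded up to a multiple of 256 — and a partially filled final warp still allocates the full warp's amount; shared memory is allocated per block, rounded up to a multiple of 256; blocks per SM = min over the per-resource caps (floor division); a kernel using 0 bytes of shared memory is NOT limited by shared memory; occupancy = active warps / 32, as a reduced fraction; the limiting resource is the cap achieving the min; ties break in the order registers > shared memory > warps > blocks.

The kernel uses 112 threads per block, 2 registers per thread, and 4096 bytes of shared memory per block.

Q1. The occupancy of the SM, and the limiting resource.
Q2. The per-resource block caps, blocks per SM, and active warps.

Answer: occupancy 7/8, limited by warps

registers: 9 blocks
shared memory: 24 blocks
warps: 2 blocks
blocks: 32 blocks

Answer: 2 blocks, 28 active warps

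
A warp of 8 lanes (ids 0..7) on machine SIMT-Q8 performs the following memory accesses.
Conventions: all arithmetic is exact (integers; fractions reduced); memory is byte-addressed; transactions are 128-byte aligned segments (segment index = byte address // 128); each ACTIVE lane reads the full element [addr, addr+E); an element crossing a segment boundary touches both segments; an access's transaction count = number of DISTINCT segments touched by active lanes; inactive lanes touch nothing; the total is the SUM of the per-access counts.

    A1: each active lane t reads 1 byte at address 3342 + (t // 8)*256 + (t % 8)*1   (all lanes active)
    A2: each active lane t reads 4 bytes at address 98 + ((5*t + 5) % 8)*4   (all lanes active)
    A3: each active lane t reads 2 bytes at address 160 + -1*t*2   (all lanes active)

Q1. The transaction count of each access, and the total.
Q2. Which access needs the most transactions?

A1: 1 transaction
A2: 2 transactions
A3: 1 transaction

Answer: 1,2,1; total 4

Answer: A2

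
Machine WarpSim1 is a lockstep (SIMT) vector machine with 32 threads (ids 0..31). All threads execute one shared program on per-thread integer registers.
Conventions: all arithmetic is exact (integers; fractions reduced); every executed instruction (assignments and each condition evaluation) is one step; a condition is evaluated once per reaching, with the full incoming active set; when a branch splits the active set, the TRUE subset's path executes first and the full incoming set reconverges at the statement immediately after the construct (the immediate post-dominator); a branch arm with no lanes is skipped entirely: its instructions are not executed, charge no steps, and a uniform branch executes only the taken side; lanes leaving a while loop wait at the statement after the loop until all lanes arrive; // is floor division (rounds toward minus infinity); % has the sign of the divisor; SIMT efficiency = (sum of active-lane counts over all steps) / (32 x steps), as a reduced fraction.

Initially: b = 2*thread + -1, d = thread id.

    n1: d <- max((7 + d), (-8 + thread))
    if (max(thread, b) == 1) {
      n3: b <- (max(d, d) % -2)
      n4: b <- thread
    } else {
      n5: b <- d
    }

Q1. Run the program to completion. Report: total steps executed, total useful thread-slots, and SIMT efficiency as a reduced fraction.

Answer: 5 steps, 97 useful, 97/160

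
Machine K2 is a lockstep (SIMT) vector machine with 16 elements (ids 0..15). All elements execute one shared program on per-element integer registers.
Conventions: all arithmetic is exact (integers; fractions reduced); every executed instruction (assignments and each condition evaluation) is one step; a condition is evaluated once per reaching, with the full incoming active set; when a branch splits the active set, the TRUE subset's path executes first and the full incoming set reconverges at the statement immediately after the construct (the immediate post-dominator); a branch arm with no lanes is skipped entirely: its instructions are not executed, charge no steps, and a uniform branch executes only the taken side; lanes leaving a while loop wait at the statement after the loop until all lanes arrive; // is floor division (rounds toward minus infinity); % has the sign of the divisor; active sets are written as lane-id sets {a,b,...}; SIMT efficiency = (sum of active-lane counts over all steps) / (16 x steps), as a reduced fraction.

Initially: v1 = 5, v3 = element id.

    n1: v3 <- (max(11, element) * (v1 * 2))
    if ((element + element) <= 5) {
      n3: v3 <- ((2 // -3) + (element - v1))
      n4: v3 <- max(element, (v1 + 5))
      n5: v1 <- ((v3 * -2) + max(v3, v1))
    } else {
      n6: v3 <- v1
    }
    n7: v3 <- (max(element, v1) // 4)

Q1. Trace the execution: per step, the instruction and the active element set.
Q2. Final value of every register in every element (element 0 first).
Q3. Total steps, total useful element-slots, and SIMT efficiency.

step 0: v3 <- (max(11, element) * (v1 * 2)) {0,1,2,3,4,5,6,7,8,9,10,11,12,13,14,15}
step 1: eval ((element + element) <= 5) {0,1,2,3,4,5,6,7,8,9,10,11,12,13,14,15}
step 2: v3 <- ((2 // -3) + (element - v1)) {0,1,2}
step 3: v3 <- max(element, (v1 + 5)) {0,1,2}
step 4: v1 <- ((v3 * -2) + max(v3, v1)) {0,1,2}
step 5: v3 <- v1                     {3,4,5,6,7,8,9,10,11,12,13,14,15}
step 6: v3 <- (max(element, v1) // 4) {0,1,2,3,4,5,6,7,8,9,10,11,12,13,14,15}

Answer: 7 steps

v1: -10,-10,-10,5,5,5,5,5,5,5,5,5,5,5,5,5
v3: 0,0,0,1,1,1,1,1,2,2,2,2,3,3,3,3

steps = 7; useful = 70; efficiency = 70/112 = 5/8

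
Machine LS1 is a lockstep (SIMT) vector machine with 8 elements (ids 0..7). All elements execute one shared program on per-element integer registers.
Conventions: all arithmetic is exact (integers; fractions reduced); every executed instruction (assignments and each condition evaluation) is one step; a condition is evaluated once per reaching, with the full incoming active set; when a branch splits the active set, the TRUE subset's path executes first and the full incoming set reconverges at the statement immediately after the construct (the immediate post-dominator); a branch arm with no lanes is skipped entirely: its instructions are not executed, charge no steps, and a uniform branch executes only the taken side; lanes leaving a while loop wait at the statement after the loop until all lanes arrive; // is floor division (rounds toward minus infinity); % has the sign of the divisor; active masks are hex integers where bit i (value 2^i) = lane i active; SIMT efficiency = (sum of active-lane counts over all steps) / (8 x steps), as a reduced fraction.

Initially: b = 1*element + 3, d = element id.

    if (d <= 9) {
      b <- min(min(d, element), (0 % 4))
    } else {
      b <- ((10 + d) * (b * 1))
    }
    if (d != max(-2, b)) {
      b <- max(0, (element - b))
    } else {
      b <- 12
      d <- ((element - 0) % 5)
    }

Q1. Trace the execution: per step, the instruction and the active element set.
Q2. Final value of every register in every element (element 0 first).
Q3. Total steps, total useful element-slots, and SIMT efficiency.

step 0: eval (d <= 9)                0xff
step 1: b <- min(min(d, element), (0 % 4)) 0xff
step 2: eval (d != max(-2, b))       0xff
step 3: b <- max(0, (element - b))   0xfe
step 4: b <- 12                      0x01
step 5: d <- ((element - 0) % 5)     0x01

Answer: 6 steps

b: 12,1,2,3,4,5,6,7
d: 0,1,2,3,4,5,6,7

steps = 6; useful = 33; efficiency = 33/48 = 11/16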